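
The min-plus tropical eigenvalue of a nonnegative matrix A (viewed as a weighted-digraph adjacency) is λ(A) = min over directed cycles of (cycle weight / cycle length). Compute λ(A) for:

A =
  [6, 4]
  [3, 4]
λ(A) = 7/2

Enumerate directed cycles and compute their means (weight / length). Sample:
  cycle 0 → 0: weight = 6, length = 1, mean = 6/1 ≈ 6.000
  cycle 1 → 1: weight = 4, length = 1, mean = 4/1 ≈ 4.000
  cycle 0 → 1 → 0: weight = 7, length = 2, mean = 7/2 ≈ 3.500
  cycle 1 → 0 → 1: weight = 7, length = 2, mean = 7/2 ≈ 3.500
Minimum mean = 3.500, attained e.g. along the cycle 0 → 1 → 0 with weight 7 and length 2. So λ(A) = 7/2 = 7/2.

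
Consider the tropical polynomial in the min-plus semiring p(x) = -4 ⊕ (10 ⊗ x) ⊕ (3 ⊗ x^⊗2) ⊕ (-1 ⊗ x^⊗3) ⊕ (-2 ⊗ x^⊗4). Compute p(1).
p(1) = -4

A tropical monomial a ⊗ x^⊗i evaluates to a + i · x. Evaluating each term at x = 1:
  Term 0 contributes -4 + 0 · 1 = -4
  Term 1 contributes 10 + 1 · 1 = 11
  Term 2 contributes 3 + 2 · 1 = 5
  Term 3 contributes -1 + 3 · 1 = 2
  Term 4 contributes -2 + 4 · 1 = 2
p(1) = ⊕ of these = min[-4, 11, 5, 2, 2] = -4.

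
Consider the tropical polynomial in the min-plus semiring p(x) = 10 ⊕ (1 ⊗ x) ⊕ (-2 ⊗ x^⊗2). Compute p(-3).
p(-3) = -8

A tropical monomial a ⊗ x^⊗i evaluates to a + i · x. Evaluating each term at x = -3:
  Term 0 contributes 10 + 0 · -3 = 10
  Term 1 contributes 1 + 1 · -3 = -2
  Term 2 contributes -2 + 2 · -3 = -8
p(-3) = ⊕ of these = min[10, -2, -8] = -8.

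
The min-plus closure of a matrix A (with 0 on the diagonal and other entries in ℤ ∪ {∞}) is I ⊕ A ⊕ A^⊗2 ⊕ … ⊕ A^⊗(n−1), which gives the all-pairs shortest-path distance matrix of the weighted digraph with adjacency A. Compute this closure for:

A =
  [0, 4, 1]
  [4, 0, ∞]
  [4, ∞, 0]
Closure =
  [0, 4, 1]
  [4, 0, 5]
  [4, 8, 0]

This is the Floyd-Warshall all-pairs shortest-path computation. For each intermediate vertex k = 0, 1, …, 2, update dist[i][j] ← min(dist[i][j], dist[i][k] + dist[k][j]). The final matrix gives, for each (i, j), the minimum total weight of any directed path from i to j (possibly empty when i = j).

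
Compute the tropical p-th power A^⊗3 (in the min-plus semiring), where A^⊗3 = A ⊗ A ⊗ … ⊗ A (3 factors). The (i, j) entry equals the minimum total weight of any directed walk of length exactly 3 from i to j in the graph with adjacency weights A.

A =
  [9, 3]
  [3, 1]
A^⊗3 =
  [7, 5]
  [5, 3]

Each entry (A^⊗3)_ij equals the minimum over all length-3 walks i = v_0 → v_1 → … → v_3 = j of Σ_t A[v_t][v_{t+1}]. For example, for (i, j) = (0, 1) we minimise over 4 possible intermediate vertex sequences; the minimum is 5, attained along the walk 0 → 1 → 1 → 1.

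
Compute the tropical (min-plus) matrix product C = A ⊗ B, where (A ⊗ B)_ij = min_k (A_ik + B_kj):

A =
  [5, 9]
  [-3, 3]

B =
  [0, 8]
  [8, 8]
A ⊗ B =
  [5, 13]
  [-3, 5]

Apply the min-plus product entry-by-entry:
  C[0][0] = min over k of (A[0][0] + B[0][0] = 5 + 0 = 5, A[0][1] + B[1][0] = 9 + 8 = 17) = 5 (attained at k = 0)
  C[0][1] = min over k of (A[0][0] + B[0][1] = 5 + 8 = 13, A[0][1] + B[1][1] = 9 + 8 = 17) = 13 (attained at k = 0)
  C[1][0] = min over k of (A[1][0] + B[0][0] = -3 + 0 = -3, A[1][1] + B[1][0] = 3 + 8 = 11) = -3 (attained at k = 0)
  C[1][1] = min over k of (A[1][0] + B[0][1] = -3 + 8 = 5, A[1][1] + B[1][1] = 3 + 8 = 11) = 5 (attained at k = 0)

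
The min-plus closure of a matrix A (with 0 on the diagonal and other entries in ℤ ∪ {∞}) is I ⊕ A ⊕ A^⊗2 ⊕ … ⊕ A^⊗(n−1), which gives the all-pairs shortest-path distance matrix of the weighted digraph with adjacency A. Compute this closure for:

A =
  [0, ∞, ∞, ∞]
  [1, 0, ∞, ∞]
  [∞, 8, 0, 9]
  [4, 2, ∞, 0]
Closure =
  [0, ∞, ∞, ∞]
  [1, 0, ∞, ∞]
  [9, 8, 0, 9]
  [3, 2, ∞, 0]

This is the Floyd-Warshall all-pairs shortest-path computation. For each intermediate vertex k = 0, 1, …, 3, update dist[i][j] ← min(dist[i][j], dist[i][k] + dist[k][j]). The final matrix gives, for each (i, j), the minimum total weight of any directed path from i to j (possibly empty when i = j).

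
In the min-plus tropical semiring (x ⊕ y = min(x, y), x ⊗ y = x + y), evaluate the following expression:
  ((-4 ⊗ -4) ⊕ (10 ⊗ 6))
((-4 ⊗ -4) ⊕ (10 ⊗ 6)) = -8

Expand innermost to outermost. Recall ⊕ takes the minimum of its arguments and ⊗ takes their sum. Working out the expression ((-4 ⊗ -4) ⊕ (10 ⊗ 6)) gives -8.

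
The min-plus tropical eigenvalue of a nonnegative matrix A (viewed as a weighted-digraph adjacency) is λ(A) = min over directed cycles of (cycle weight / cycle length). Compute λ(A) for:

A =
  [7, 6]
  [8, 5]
λ(A) = 5

Enumerate directed cycles and compute their means (weight / length). Sample:
  cycle 0 → 0: weight = 7, length = 1, mean = 7/1 ≈ 7.000
  cycle 1 → 1: weight = 5, length = 1, mean = 5/1 ≈ 5.000
  cycle 0 → 1 → 0: weight = 14, length = 2, mean = 14/2 ≈ 7.000
  cycle 1 → 0 → 1: weight = 14, length = 2, mean = 14/2 ≈ 7.000
Minimum mean = 5.000, attained e.g. along the cycle 1 → 1 with weight 5 and length 1. So λ(A) = 5/1 = 5.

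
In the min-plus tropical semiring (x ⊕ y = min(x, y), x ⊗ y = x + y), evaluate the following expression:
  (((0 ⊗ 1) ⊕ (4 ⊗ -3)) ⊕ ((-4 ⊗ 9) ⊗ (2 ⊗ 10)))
(((0 ⊗ 1) ⊕ (4 ⊗ -3)) ⊕ ((-4 ⊗ 9) ⊗ (2 ⊗ 10))) = 1

Expand innermost to outermost. Recall ⊕ takes the minimum of its arguments and ⊗ takes their sum. Working out the expression (((0 ⊗ 1) ⊕ (4 ⊗ -3)) ⊕ ((-4 ⊗ 9) ⊗ (2 ⊗ 10))) gives 1.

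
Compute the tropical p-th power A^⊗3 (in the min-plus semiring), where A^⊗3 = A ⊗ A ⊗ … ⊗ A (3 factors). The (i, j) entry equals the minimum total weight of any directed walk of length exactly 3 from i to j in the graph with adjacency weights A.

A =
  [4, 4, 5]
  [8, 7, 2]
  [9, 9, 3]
A^⊗3 =
  [12, 12, 9]
  [14, 14, 8]
  [15, 15, 9]

Each entry (A^⊗3)_ij equals the minimum over all length-3 walks i = v_0 → v_1 → … → v_3 = j of Σ_t A[v_t][v_{t+1}]. For example, for (i, j) = (0, 2) we minimise over 9 possible intermediate vertex sequences; the minimum is 9, attained along the walk 0 → 1 → 2 → 2.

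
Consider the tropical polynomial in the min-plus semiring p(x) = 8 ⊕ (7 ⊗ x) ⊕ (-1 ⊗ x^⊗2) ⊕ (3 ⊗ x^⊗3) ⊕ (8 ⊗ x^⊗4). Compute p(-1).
p(-1) = -3

A tropical monomial a ⊗ x^⊗i evaluates to a + i · x. Evaluating each term at x = -1:
  Term 0 contributes 8 + 0 · -1 = 8
  Term 1 contributes 7 + 1 · -1 = 6
  Term 2 contributes -1 + 2 · -1 = -3
  Term 3 contributes 3 + 3 · -1 = 0
  Term 4 contributes 8 + 4 · -1 = 4
p(-1) = ⊕ of these = min[8, 6, -3, 0, 4] = -3.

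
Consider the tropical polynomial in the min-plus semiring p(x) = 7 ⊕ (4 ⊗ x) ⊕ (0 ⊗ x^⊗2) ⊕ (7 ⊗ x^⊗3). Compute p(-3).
p(-3) = -6

A tropical monomial a ⊗ x^⊗i evaluates to a + i · x. Evaluating each term at x = -3:
  Term 0 contributes 7 + 0 · -3 = 7
  Term 1 contributes 4 + 1 · -3 = 1
  Term 2 contributes 0 + 2 · -3 = -6
  Term 3 contributes 7 + 3 · -3 = -2
p(-3) = ⊕ of these = min[7, 1, -6, -2] = -6.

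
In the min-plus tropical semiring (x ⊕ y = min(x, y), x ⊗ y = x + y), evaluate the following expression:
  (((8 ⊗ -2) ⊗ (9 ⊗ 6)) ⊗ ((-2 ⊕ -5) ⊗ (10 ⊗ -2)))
(((8 ⊗ -2) ⊗ (9 ⊗ 6)) ⊗ ((-2 ⊕ -5) ⊗ (10 ⊗ -2))) = 24

Expand innermost to outermost. Recall ⊕ takes the minimum of its arguments and ⊗ takes their sum. Working out the expression (((8 ⊗ -2) ⊗ (9 ⊗ 6)) ⊗ ((-2 ⊕ -5) ⊗ (10 ⊗ -2))) gives 24.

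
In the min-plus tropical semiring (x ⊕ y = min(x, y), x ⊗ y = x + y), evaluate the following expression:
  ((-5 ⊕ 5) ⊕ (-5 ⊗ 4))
((-5 ⊕ 5) ⊕ (-5 ⊗ 4)) = -5

Expand innermost to outermost. Recall ⊕ takes the minimum of its arguments and ⊗ takes their sum. Working out the expression ((-5 ⊕ 5) ⊕ (-5 ⊗ 4)) gives -5.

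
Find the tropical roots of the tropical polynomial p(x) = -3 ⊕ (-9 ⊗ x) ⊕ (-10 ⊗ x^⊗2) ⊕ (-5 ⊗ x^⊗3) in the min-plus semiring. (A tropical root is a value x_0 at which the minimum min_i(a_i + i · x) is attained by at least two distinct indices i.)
Roots: {-5, 1, 6}

Each tropical root is a break point of the lower envelope of the lines y = a_i + i · x (there are 4 lines, with slopes 0, 1, ..., 3). Only the lines that attain the minimum somewhere contribute to roots; other lines are dominated. Here the surviving (envelope) indices are i = 3, i = 2, i = 1, i = 0.
Intersections between consecutive envelope lines give the roots: for adjacent envelope indices i < j the intersection is x = (a_i − a_j) / (j − i). Reading off the sorted break points: {-5, 1, 6}.
Verification: at each break x_0, at least two indices attain the minimum of min_i(a_i + i · x_0).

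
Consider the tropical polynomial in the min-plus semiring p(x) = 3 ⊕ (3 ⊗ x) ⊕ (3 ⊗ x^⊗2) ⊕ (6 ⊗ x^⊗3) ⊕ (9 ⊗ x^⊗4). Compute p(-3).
p(-3) = -3

A tropical monomial a ⊗ x^⊗i evaluates to a + i · x. Evaluating each term at x = -3:
  Term 0 contributes 3 + 0 · -3 = 3
  Term 1 contributes 3 + 1 · -3 = 0
  Term 2 contributes 3 + 2 · -3 = -3
  Term 3 contributes 6 + 3 · -3 = -3
  Term 4 contributes 9 + 4 · -3 = -3
p(-3) = ⊕ of these = min[3, 0, -3, -3, -3] = -3.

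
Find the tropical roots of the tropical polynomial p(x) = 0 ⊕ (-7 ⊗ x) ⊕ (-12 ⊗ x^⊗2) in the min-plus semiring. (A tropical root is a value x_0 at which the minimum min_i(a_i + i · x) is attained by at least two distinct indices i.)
Roots: {5, 7}

Each tropical root is a break point of the lower envelope of the lines y = a_i + i · x (there are 3 lines, with slopes 0, 1, ..., 2). Only the lines that attain the minimum somewhere contribute to roots; other lines are dominated. Here the surviving (envelope) indices are i = 2, i = 1, i = 0.
Intersections between consecutive envelope lines give the roots: for adjacent envelope indices i < j the intersection is x = (a_i − a_j) / (j − i). Reading off the sorted break points: {5, 7}.
Verification: at each break x_0, at least two indices attain the minimum of min_i(a_i + i · x_0).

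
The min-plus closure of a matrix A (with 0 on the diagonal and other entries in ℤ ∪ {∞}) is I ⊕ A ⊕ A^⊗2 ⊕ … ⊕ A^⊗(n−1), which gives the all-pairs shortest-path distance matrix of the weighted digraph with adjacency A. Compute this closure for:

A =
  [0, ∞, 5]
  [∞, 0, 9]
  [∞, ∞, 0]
Closure =
  [0, ∞, 5]
  [∞, 0, 9]
  [∞, ∞, 0]

This is the Floyd-Warshall all-pairs shortest-path computation. For each intermediate vertex k = 0, 1, …, 2, update dist[i][j] ← min(dist[i][j], dist[i][k] + dist[k][j]). The final matrix gives, for each (i, j), the minimum total weight of any directed path from i to j (possibly empty when i = j).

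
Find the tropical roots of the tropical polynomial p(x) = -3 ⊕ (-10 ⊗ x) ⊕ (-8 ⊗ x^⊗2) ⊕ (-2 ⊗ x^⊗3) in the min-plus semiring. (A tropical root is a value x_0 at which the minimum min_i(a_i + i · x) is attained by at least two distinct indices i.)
Roots: {-6, -2, 7}

Each tropical root is a break point of the lower envelope of the lines y = a_i + i · x (there are 4 lines, with slopes 0, 1, ..., 3). Only the lines that attain the minimum somewhere contribute to roots; other lines are dominated. Here the surviving (envelope) indices are i = 3, i = 2, i = 1, i = 0.
Intersections between consecutive envelope lines give the roots: for adjacent envelope indices i < j the intersection is x = (a_i − a_j) / (j − i). Reading off the sorted break points: {-6, -2, 7}.
Verification: at each break x_0, at least two indices attain the minimum of min_i(a_i + i · x_0).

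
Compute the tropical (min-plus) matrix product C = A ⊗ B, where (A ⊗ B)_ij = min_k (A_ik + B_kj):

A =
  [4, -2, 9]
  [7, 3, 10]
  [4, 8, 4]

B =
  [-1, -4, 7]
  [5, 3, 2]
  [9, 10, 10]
A ⊗ B =
  [3, 0, 0]
  [6, 3, 5]
  [3, 0, 10]

Apply the min-plus product entry-by-entry:
  C[0][0] = min over k of (A[0][0] + B[0][0] = 4 + -1 = 3, A[0][1] + B[1][0] = -2 + 5 = 3, A[0][2] + B[2][0] = 9 + 9 = 18) = 3 (attained at k = 0)
  C[0][1] = min over k of (A[0][0] + B[0][1] = 4 + -4 = 0, A[0][1] + B[1][1] = -2 + 3 = 1, A[0][2] + B[2][1] = 9 + 10 = 19) = 0 (attained at k = 0)
  C[0][2] = min over k of (A[0][0] + B[0][2] = 4 + 7 = 11, A[0][1] + B[1][2] = -2 + 2 = 0, A[0][2] + B[2][2] = 9 + 10 = 19) = 0 (attained at k = 1)
  C[1][0] = min over k of (A[1][0] + B[0][0] = 7 + -1 = 6, A[1][1] + B[1][0] = 3 + 5 = 8, A[1][2] + B[2][0] = 10 + 9 = 19) = 6 (attained at k = 0)
  C[1][1] = min over k of (A[1][0] + B[0][1] = 7 + -4 = 3, A[1][1] + B[1][1] = 3 + 3 = 6, A[1][2] + B[2][1] = 10 + 10 = 20) = 3 (attained at k = 0)
  C[1][2] = min over k of (A[1][0] + B[0][2] = 7 + 7 = 14, A[1][1] + B[1][2] = 3 + 2 = 5, A[1][2] + B[2][2] = 10 + 10 = 20) = 5 (attained at k = 1)
  C[2][0] = min over k of (A[2][0] + B[0][0] = 4 + -1 = 3, A[2][1] + B[1][0] = 8 + 5 = 13, A[2][2] + B[2][0] = 4 + 9 = 13) = 3 (attained at k = 0)
  C[2][1] = min over k of (A[2][0] + B[0][1] = 4 + -4 = 0, A[2][1] + B[1][1] = 8 + 3 = 11, A[2][2] + B[2][1] = 4 + 10 = 14) = 0 (attained at k = 0)
  C[2][2] = min over k of (A[2][0] + B[0][2] = 4 + 7 = 11, A[2][1] + B[1][2] = 8 + 2 = 10, A[2][2] + B[2][2] = 4 + 10 = 14) = 10 (attained at k = 1)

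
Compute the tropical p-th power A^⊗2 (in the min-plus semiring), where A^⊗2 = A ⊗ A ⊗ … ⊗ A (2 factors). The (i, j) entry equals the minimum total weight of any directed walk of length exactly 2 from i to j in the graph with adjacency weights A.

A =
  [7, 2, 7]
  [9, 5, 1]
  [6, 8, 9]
A^⊗2 =
  [11, 7, 3]
  [7, 9, 6]
  [13, 8, 9]

Each entry (A^⊗2)_ij equals the minimum over all length-2 walks i = v_0 → v_1 → … → v_2 = j of Σ_t A[v_t][v_{t+1}]. For example, for (i, j) = (0, 2) we minimise over 3 possible intermediate vertex sequences; the minimum is 3, attained along the walk 0 → 1 → 2.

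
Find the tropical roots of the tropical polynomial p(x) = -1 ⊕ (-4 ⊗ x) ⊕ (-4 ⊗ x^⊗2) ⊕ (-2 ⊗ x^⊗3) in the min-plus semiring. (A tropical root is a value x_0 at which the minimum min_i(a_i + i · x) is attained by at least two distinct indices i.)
Roots: {-2, 0, 3}

Each tropical root is a break point of the lower envelope of the lines y = a_i + i · x (there are 4 lines, with slopes 0, 1, ..., 3). Only the lines that attain the minimum somewhere contribute to roots; other lines are dominated. Here the surviving (envelope) indices are i = 3, i = 2, i = 1, i = 0.
Intersections between consecutive envelope lines give the roots: for adjacent envelope indices i < j the intersection is x = (a_i − a_j) / (j − i). Reading off the sorted break points: {-2, 0, 3}.
Verification: at each break x_0, at least two indices attain the minimum of min_i(a_i + i · x_0).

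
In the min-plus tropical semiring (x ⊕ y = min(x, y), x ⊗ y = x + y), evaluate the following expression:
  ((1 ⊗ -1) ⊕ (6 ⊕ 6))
((1 ⊗ -1) ⊕ (6 ⊕ 6)) = 0

Expand innermost to outermost. Recall ⊕ takes the minimum of its arguments and ⊗ takes their sum. Working out the expression ((1 ⊗ -1) ⊕ (6 ⊕ 6)) gives 0.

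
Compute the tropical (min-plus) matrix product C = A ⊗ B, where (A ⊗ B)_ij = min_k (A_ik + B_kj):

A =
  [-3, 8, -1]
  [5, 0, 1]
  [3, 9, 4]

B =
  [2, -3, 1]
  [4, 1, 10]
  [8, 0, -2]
A ⊗ B =
  [-1, -6, -3]
  [4, 1, -1]
  [5, 0, 2]

Apply the min-plus product entry-by-entry:
  C[0][0] = min over k of (A[0][0] + B[0][0] = -3 + 2 = -1, A[0][1] + B[1][0] = 8 + 4 = 12, A[0][2] + B[2][0] = -1 + 8 = 7) = -1 (attained at k = 0)
  C[0][1] = min over k of (A[0][0] + B[0][1] = -3 + -3 = -6, A[0][1] + B[1][1] = 8 + 1 = 9, A[0][2] + B[2][1] = -1 + 0 = -1) = -6 (attained at k = 0)
  C[0][2] = min over k of (A[0][0] + B[0][2] = -3 + 1 = -2, A[0][1] + B[1][2] = 8 + 10 = 18, A[0][2] + B[2][2] = -1 + -2 = -3) = -3 (attained at k = 2)
  C[1][0] = min over k of (A[1][0] + B[0][0] = 5 + 2 = 7, A[1][1] + B[1][0] = 0 + 4 = 4, A[1][2] + B[2][0] = 1 + 8 = 9) = 4 (attained at k = 1)
  C[1][1] = min over k of (A[1][0] + B[0][1] = 5 + -3 = 2, A[1][1] + B[1][1] = 0 + 1 = 1, A[1][2] + B[2][1] = 1 + 0 = 1) = 1 (attained at k = 1)
  C[1][2] = min over k of (A[1][0] + B[0][2] = 5 + 1 = 6, A[1][1] + B[1][2] = 0 + 10 = 10, A[1][2] + B[2][2] = 1 + -2 = -1) = -1 (attained at k = 2)
  C[2][0] = min over k of (A[2][0] + B[0][0] = 3 + 2 = 5, A[2][1] + B[1][0] = 9 + 4 = 13, A[2][2] + B[2][0] = 4 + 8 = 12) = 5 (attained at k = 0)
  C[2][1] = min over k of (A[2][0] + B[0][1] = 3 + -3 = 0, A[2][1] + B[1][1] = 9 + 1 = 10, A[2][2] + B[2][1] = 4 + 0 = 4) = 0 (attained at k = 0)
  C[2][2] = min over k of (A[2][0] + B[0][2] = 3 + 1 = 4, A[2][1] + B[1][2] = 9 + 10 = 19, A[2][2] + B[2][2] = 4 + -2 = 2) = 2 (attained at k = 2)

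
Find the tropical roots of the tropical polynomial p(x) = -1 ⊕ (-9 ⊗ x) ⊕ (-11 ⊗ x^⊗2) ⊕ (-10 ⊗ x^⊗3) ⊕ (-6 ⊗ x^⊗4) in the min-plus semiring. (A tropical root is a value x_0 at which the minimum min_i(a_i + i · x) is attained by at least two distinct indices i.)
Roots: {-4, -1, 2, 8}

Each tropical root is a break point of the lower envelope of the lines y = a_i + i · x (there are 5 lines, with slopes 0, 1, ..., 4). Only the lines that attain the minimum somewhere contribute to roots; other lines are dominated. Here the surviving (envelope) indices are i = 4, i = 3, i = 2, i = 1, i = 0.
Intersections between consecutive envelope lines give the roots: for adjacent envelope indices i < j the intersection is x = (a_i − a_j) / (j − i). Reading off the sorted break points: {-4, -1, 2, 8}.
Verification: at each break x_0, at least two indices attain the minimum of min_i(a_i + i · x_0).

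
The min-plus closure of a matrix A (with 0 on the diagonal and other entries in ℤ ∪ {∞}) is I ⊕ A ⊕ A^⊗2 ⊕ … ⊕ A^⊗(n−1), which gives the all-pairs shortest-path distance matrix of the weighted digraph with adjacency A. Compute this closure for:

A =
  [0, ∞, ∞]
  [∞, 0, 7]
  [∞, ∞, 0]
Closure =
  [0, ∞, ∞]
  [∞, 0, 7]
  [∞, ∞, 0]

This is the Floyd-Warshall all-pairs shortest-path computation. For each intermediate vertex k = 0, 1, …, 2, update dist[i][j] ← min(dist[i][j], dist[i][k] + dist[k][j]). The final matrix gives, for each (i, j), the minimum total weight of any directed path from i to j (possibly empty when i = j).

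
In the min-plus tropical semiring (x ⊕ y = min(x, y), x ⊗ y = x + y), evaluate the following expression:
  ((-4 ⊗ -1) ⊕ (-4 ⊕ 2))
((-4 ⊗ -1) ⊕ (-4 ⊕ 2)) = -5

Expand innermost to outermost. Recall ⊕ takes the minimum of its arguments and ⊗ takes their sum. Working out the expression ((-4 ⊗ -1) ⊕ (-4 ⊕ 2)) gives -5.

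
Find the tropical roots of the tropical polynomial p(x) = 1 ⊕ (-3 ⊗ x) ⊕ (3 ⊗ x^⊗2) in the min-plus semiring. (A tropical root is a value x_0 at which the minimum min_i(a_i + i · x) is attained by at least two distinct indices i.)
Roots: {-6, 4}

Each tropical root is a break point of the lower envelope of the lines y = a_i + i · x (there are 3 lines, with slopes 0, 1, ..., 2). Only the lines that attain the minimum somewhere contribute to roots; other lines are dominated. Here the surviving (envelope) indices are i = 2, i = 1, i = 0.
Intersections between consecutive envelope lines give the roots: for adjacent envelope indices i < j the intersection is x = (a_i − a_j) / (j − i). Reading off the sorted break points: {-6, 4}.
Verification: at each break x_0, at least two indices attain the minimum of min_i(a_i + i · x_0).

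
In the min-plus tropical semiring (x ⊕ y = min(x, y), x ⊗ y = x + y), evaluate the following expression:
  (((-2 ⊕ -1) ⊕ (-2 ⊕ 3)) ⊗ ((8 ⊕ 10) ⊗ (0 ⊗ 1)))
(((-2 ⊕ -1) ⊕ (-2 ⊕ 3)) ⊗ ((8 ⊕ 10) ⊗ (0 ⊗ 1))) = 7

Expand innermost to outermost. Recall ⊕ takes the minimum of its arguments and ⊗ takes their sum. Working out the expression (((-2 ⊕ -1) ⊕ (-2 ⊕ 3)) ⊗ ((8 ⊕ 10) ⊗ (0 ⊗ 1))) gives 7.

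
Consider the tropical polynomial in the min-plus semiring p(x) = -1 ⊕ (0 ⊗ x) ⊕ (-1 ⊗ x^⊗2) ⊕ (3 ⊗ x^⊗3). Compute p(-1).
p(-1) = -3

A tropical monomial a ⊗ x^⊗i evaluates to a + i · x. Evaluating each term at x = -1:
  Term 0 contributes -1 + 0 · -1 = -1
  Term 1 contributes 0 + 1 · -1 = -1
  Term 2 contributes -1 + 2 · -1 = -3
  Term 3 contributes 3 + 3 · -1 = 0
p(-1) = ⊕ of these = min[-1, -1, -3, 0] = -3.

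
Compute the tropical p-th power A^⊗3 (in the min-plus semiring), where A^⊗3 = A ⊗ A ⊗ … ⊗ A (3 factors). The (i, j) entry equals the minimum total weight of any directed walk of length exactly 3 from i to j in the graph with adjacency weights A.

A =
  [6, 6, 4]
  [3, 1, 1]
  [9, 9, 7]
A^⊗3 =
  [10, 8, 8]
  [5, 3, 3]
  [13, 11, 11]

Each entry (A^⊗3)_ij equals the minimum over all length-3 walks i = v_0 → v_1 → … → v_3 = j of Σ_t A[v_t][v_{t+1}]. For example, for (i, j) = (0, 2) we minimise over 9 possible intermediate vertex sequences; the minimum is 8, attained along the walk 0 → 1 → 1 → 2.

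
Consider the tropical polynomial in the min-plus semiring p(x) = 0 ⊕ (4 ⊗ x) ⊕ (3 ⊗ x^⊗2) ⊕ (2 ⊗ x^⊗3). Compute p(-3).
p(-3) = -7

A tropical monomial a ⊗ x^⊗i evaluates to a + i · x. Evaluating each term at x = -3:
  Term 0 contributes 0 + 0 · -3 = 0
  Term 1 contributes 4 + 1 · -3 = 1
  Term 2 contributes 3 + 2 · -3 = -3
  Term 3 contributes 2 + 3 · -3 = -7
p(-3) = ⊕ of these = min[0, 1, -3, -7] = -7.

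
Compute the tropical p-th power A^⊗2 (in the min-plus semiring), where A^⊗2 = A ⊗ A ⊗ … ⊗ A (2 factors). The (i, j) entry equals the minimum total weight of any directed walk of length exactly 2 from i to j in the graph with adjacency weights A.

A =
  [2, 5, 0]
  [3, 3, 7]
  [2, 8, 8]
A^⊗2 =
  [2, 7, 2]
  [5, 6, 3]
  [4, 7, 2]

Each entry (A^⊗2)_ij equals the minimum over all length-2 walks i = v_0 → v_1 → … → v_2 = j of Σ_t A[v_t][v_{t+1}]. For example, for (i, j) = (0, 2) we minimise over 3 possible intermediate vertex sequences; the minimum is 2, attained along the walk 0 → 0 → 2.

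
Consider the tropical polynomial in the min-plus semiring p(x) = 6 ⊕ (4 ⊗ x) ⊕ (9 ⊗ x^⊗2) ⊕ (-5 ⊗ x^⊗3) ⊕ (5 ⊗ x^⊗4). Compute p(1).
p(1) = -2

A tropical monomial a ⊗ x^⊗i evaluates to a + i · x. Evaluating each term at x = 1:
  Term 0 contributes 6 + 0 · 1 = 6
  Term 1 contributes 4 + 1 · 1 = 5
  Term 2 contributes 9 + 2 · 1 = 11
  Term 3 contributes -5 + 3 · 1 = -2
  Term 4 contributes 5 + 4 · 1 = 9
p(1) = ⊕ of these = min[6, 5, 11, -2, 9] = -2.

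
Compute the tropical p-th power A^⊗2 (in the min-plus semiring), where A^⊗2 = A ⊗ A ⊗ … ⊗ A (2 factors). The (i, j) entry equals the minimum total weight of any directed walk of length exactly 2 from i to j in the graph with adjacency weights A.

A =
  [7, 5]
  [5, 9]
A^⊗2 =
  [10, 12]
  [12, 10]

Each entry (A^⊗2)_ij equals the minimum over all length-2 walks i = v_0 → v_1 → … → v_2 = j of Σ_t A[v_t][v_{t+1}]. For example, for (i, j) = (0, 1) we minimise over 2 possible intermediate vertex sequences; the minimum is 12, attained along the walk 0 → 0 → 1.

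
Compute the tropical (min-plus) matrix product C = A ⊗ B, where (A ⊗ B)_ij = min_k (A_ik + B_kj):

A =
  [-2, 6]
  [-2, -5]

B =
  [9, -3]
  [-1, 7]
A ⊗ B =
  [5, -5]
  [-6, -5]

Apply the min-plus product entry-by-entry:
  C[0][0] = min over k of (A[0][0] + B[0][0] = -2 + 9 = 7, A[0][1] + B[1][0] = 6 + -1 = 5) = 5 (attained at k = 1)
  C[0][1] = min over k of (A[0][0] + B[0][1] = -2 + -3 = -5, A[0][1] + B[1][1] = 6 + 7 = 13) = -5 (attained at k = 0)
  C[1][0] = min over k of (A[1][0] + B[0][0] = -2 + 9 = 7, A[1][1] + B[1][0] = -5 + -1 = -6) = -6 (attained at k = 1)
  C[1][1] = min over k of (A[1][0] + B[0][1] = -2 + -3 = -5, A[1][1] + B[1][1] = -5 + 7 = 2) = -5 (attained at k = 0)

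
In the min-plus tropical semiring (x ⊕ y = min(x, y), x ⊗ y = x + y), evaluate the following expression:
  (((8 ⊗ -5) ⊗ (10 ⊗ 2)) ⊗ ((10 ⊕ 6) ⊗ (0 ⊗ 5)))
(((8 ⊗ -5) ⊗ (10 ⊗ 2)) ⊗ ((10 ⊕ 6) ⊗ (0 ⊗ 5))) = 26

Expand innermost to outermost. Recall ⊕ takes the minimum of its arguments and ⊗ takes their sum. Working out the expression (((8 ⊗ -5) ⊗ (10 ⊗ 2)) ⊗ ((10 ⊕ 6) ⊗ (0 ⊗ 5))) gives 26.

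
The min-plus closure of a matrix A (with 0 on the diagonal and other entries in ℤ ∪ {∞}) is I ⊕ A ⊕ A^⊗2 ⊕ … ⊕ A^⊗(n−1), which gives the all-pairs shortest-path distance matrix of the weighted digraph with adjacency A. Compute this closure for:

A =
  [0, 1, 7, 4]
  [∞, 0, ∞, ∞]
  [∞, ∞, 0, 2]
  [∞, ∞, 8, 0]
Closure =
  [0, 1, 7, 4]
  [∞, 0, ∞, ∞]
  [∞, ∞, 0, 2]
  [∞, ∞, 8, 0]

This is the Floyd-Warshall all-pairs shortest-path computation. For each intermediate vertex k = 0, 1, …, 3, update dist[i][j] ← min(dist[i][j], dist[i][k] + dist[k][j]). The final matrix gives, for each (i, j), the minimum total weight of any directed path from i to j (possibly empty when i = j).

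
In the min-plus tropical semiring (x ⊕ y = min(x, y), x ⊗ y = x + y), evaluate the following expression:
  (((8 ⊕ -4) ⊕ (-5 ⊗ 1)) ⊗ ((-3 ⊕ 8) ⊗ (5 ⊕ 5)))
(((8 ⊕ -4) ⊕ (-5 ⊗ 1)) ⊗ ((-3 ⊕ 8) ⊗ (5 ⊕ 5))) = -2

Expand innermost to outermost. Recall ⊕ takes the minimum of its arguments and ⊗ takes their sum. Working out the expression (((8 ⊕ -4) ⊕ (-5 ⊗ 1)) ⊗ ((-3 ⊕ 8) ⊗ (5 ⊕ 5))) gives -2.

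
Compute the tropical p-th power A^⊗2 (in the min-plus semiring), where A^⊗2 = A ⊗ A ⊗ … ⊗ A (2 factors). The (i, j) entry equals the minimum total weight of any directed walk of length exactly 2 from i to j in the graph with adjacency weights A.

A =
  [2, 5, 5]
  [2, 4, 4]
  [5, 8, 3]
A^⊗2 =
  [4, 7, 7]
  [4, 7, 7]
  [7, 10, 6]

Each entry (A^⊗2)_ij equals the minimum over all length-2 walks i = v_0 → v_1 → … → v_2 = j of Σ_t A[v_t][v_{t+1}]. For example, for (i, j) = (0, 2) we minimise over 3 possible intermediate vertex sequences; the minimum is 7, attained along the walk 0 → 0 → 2.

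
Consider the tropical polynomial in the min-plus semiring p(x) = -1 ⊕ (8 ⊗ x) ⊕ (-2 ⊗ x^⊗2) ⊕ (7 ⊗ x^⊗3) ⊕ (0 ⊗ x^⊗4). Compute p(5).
p(5) = -1

A tropical monomial a ⊗ x^⊗i evaluates to a + i · x. Evaluating each term at x = 5:
  Term 0 contributes -1 + 0 · 5 = -1
  Term 1 contributes 8 + 1 · 5 = 13
  Term 2 contributes -2 + 2 · 5 = 8
  Term 3 contributes 7 + 3 · 5 = 22
  Term 4 contributes 0 + 4 · 5 = 20
p(5) = ⊕ of these = min[-1, 13, 8, 22, 20] = -1.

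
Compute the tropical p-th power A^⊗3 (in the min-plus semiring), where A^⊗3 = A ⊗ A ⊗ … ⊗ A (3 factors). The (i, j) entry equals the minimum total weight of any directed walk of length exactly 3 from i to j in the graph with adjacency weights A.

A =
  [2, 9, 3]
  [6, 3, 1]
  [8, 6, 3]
A^⊗3 =
  [6, 11, 7]
  [10, 9, 7]
  [12, 12, 9]

Each entry (A^⊗3)_ij equals the minimum over all length-3 walks i = v_0 → v_1 → … → v_3 = j of Σ_t A[v_t][v_{t+1}]. For example, for (i, j) = (0, 2) we minimise over 9 possible intermediate vertex sequences; the minimum is 7, attained along the walk 0 → 0 → 0 → 2.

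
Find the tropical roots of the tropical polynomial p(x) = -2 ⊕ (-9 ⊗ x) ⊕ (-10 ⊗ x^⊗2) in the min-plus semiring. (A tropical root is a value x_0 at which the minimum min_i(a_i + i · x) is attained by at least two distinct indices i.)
Roots: {1, 7}

Each tropical root is a break point of the lower envelope of the lines y = a_i + i · x (there are 3 lines, with slopes 0, 1, ..., 2). Only the lines that attain the minimum somewhere contribute to roots; other lines are dominated. Here the surviving (envelope) indices are i = 2, i = 1, i = 0.
Intersections between consecutive envelope lines give the roots: for adjacent envelope indices i < j the intersection is x = (a_i − a_j) / (j − i). Reading off the sorted break points: {1, 7}.
Verification: at each break x_0, at least two indices attain the minimum of min_i(a_i + i · x_0).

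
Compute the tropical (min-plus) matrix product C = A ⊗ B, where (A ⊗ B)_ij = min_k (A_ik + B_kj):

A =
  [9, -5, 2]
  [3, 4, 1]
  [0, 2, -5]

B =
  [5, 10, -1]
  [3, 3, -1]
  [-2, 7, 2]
A ⊗ B =
  [-2, -2, -6]
  [-1, 7, 2]
  [-7, 2, -3]

Apply the min-plus product entry-by-entry:
  C[0][0] = min over k of (A[0][0] + B[0][0] = 9 + 5 = 14, A[0][1] + B[1][0] = -5 + 3 = -2, A[0][2] + B[2][0] = 2 + -2 = 0) = -2 (attained at k = 1)
  C[0][1] = min over k of (A[0][0] + B[0][1] = 9 + 10 = 19, A[0][1] + B[1][1] = -5 + 3 = -2, A[0][2] + B[2][1] = 2 + 7 = 9) = -2 (attained at k = 1)
  C[0][2] = min over k of (A[0][0] + B[0][2] = 9 + -1 = 8, A[0][1] + B[1][2] = -5 + -1 = -6, A[0][2] + B[2][2] = 2 + 2 = 4) = -6 (attained at k = 1)
  C[1][0] = min over k of (A[1][0] + B[0][0] = 3 + 5 = 8, A[1][1] + B[1][0] = 4 + 3 = 7, A[1][2] + B[2][0] = 1 + -2 = -1) = -1 (attained at k = 2)
  C[1][1] = min over k of (A[1][0] + B[0][1] = 3 + 10 = 13, A[1][1] + B[1][1] = 4 + 3 = 7, A[1][2] + B[2][1] = 1 + 7 = 8) = 7 (attained at k = 1)
  C[1][2] = min over k of (A[1][0] + B[0][2] = 3 + -1 = 2, A[1][1] + B[1][2] = 4 + -1 = 3, A[1][2] + B[2][2] = 1 + 2 = 3) = 2 (attained at k = 0)
  C[2][0] = min over k of (A[2][0] + B[0][0] = 0 + 5 = 5, A[2][1] + B[1][0] = 2 + 3 = 5, A[2][2] + B[2][0] = -5 + -2 = -7) = -7 (attained at k = 2)
  C[2][1] = min over k of (A[2][0] + B[0][1] = 0 + 10 = 10, A[2][1] + B[1][1] = 2 + 3 = 5, A[2][2] + B[2][1] = -5 + 7 = 2) = 2 (attained at k = 2)
  C[2][2] = min over k of (A[2][0] + B[0][2] = 0 + -1 = -1, A[2][1] + B[1][2] = 2 + -1 = 1, A[2][2] + B[2][2] = -5 + 2 = -3) = -3 (attained at k = 2)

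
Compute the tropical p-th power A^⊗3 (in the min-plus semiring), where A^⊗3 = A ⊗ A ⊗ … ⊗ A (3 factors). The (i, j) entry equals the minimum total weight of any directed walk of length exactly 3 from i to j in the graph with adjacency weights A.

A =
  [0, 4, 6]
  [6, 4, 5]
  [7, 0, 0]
A^⊗3 =
  [0, 4, 6]
  [6, 5, 5]
  [6, 0, 0]

Each entry (A^⊗3)_ij equals the minimum over all length-3 walks i = v_0 → v_1 → … → v_3 = j of Σ_t A[v_t][v_{t+1}]. For example, for (i, j) = (0, 2) we minimise over 9 possible intermediate vertex sequences; the minimum is 6, attained along the walk 0 → 0 → 0 → 2.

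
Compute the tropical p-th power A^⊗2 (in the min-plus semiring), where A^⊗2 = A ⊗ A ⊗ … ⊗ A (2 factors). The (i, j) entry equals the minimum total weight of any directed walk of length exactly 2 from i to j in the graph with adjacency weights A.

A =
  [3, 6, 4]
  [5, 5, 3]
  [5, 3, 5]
A^⊗2 =
  [6, 7, 7]
  [8, 6, 8]
  [8, 8, 6]

Each entry (A^⊗2)_ij equals the minimum over all length-2 walks i = v_0 → v_1 → … → v_2 = j of Σ_t A[v_t][v_{t+1}]. For example, for (i, j) = (0, 2) we minimise over 3 possible intermediate vertex sequences; the minimum is 7, attained along the walk 0 → 0 → 2.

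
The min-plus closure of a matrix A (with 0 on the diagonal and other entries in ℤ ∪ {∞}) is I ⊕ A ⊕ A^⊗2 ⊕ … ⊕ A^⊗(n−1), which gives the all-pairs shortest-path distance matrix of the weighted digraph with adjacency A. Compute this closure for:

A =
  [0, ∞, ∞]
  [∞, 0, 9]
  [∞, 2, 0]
Closure =
  [0, ∞, ∞]
  [∞, 0, 9]
  [∞, 2, 0]

This is the Floyd-Warshall all-pairs shortest-path computation. For each intermediate vertex k = 0, 1, …, 2, update dist[i][j] ← min(dist[i][j], dist[i][k] + dist[k][j]). The final matrix gives, for each (i, j), the minimum total weight of any directed path from i to j (possibly empty when i = j).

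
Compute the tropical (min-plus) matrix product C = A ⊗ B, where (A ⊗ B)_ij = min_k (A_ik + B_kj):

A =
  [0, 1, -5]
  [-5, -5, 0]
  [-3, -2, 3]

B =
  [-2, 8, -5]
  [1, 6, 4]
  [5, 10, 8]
A ⊗ B =
  [-2, 5, -5]
  [-7, 1, -10]
  [-5, 4, -8]

Apply the min-plus product entry-by-entry:
  C[0][0] = min over k of (A[0][0] + B[0][0] = 0 + -2 = -2, A[0][1] + B[1][0] = 1 + 1 = 2, A[0][2] + B[2][0] = -5 + 5 = 0) = -2 (attained at k = 0)
  C[0][1] = min over k of (A[0][0] + B[0][1] = 0 + 8 = 8, A[0][1] + B[1][1] = 1 + 6 = 7, A[0][2] + B[2][1] = -5 + 10 = 5) = 5 (attained at k = 2)
  C[0][2] = min over k of (A[0][0] + B[0][2] = 0 + -5 = -5, A[0][1] + B[1][2] = 1 + 4 = 5, A[0][2] + B[2][2] = -5 + 8 = 3) = -5 (attained at k = 0)
  C[1][0] = min over k of (A[1][0] + B[0][0] = -5 + -2 = -7, A[1][1] + B[1][0] = -5 + 1 = -4, A[1][2] + B[2][0] = 0 + 5 = 5) = -7 (attained at k = 0)
  C[1][1] = min over k of (A[1][0] + B[0][1] = -5 + 8 = 3, A[1][1] + B[1][1] = -5 + 6 = 1, A[1][2] + B[2][1] = 0 + 10 = 10) = 1 (attained at k = 1)
  C[1][2] = min over k of (A[1][0] + B[0][2] = -5 + -5 = -10, A[1][1] + B[1][2] = -5 + 4 = -1, A[1][2] + B[2][2] = 0 + 8 = 8) = -10 (attained at k = 0)
  C[2][0] = min over k of (A[2][0] + B[0][0] = -3 + -2 = -5, A[2][1] + B[1][0] = -2 + 1 = -1, A[2][2] + B[2][0] = 3 + 5 = 8) = -5 (attained at k = 0)
  C[2][1] = min over k of (A[2][0] + B[0][1] = -3 + 8 = 5, A[2][1] + B[1][1] = -2 + 6 = 4, A[2][2] + B[2][1] = 3 + 10 = 13) = 4 (attained at k = 1)
  C[2][2] = min over k of (A[2][0] + B[0][2] = -3 + -5 = -8, A[2][1] + B[1][2] = -2 + 4 = 2, A[2][2] + B[2][2] = 3 + 8 = 11) = -8 (attained at k = 0)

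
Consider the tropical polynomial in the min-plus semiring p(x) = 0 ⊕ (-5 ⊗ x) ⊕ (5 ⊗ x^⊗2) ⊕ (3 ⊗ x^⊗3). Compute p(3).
p(3) = -2

A tropical monomial a ⊗ x^⊗i evaluates to a + i · x. Evaluating each term at x = 3:
  Term 0 contributes 0 + 0 · 3 = 0
  Term 1 contributes -5 + 1 · 3 = -2
  Term 2 contributes 5 + 2 · 3 = 11
  Term 3 contributes 3 + 3 · 3 = 12
p(3) = ⊕ of these = min[0, -2, 11, 12] = -2.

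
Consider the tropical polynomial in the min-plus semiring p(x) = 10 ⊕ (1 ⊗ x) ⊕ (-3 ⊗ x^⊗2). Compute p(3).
p(3) = 3

A tropical monomial a ⊗ x^⊗i evaluates to a + i · x. Evaluating each term at x = 3:
  Term 0 contributes 10 + 0 · 3 = 10
  Term 1 contributes 1 + 1 · 3 = 4
  Term 2 contributes -3 + 2 · 3 = 3
p(3) = ⊕ of these = min[10, 4, 3] = 3.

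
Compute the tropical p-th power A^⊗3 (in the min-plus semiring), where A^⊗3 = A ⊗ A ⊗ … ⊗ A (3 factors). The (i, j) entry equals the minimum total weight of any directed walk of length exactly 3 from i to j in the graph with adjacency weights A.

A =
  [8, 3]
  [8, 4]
A^⊗3 =
  [15, 11]
  [16, 12]

Each entry (A^⊗3)_ij equals the minimum over all length-3 walks i = v_0 → v_1 → … → v_3 = j of Σ_t A[v_t][v_{t+1}]. For example, for (i, j) = (0, 1) we minimise over 4 possible intermediate vertex sequences; the minimum is 11, attained along the walk 0 → 1 → 1 → 1.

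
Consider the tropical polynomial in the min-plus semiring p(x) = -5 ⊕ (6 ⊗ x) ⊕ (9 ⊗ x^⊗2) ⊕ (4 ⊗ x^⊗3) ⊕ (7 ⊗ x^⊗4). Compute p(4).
p(4) = -5

A tropical monomial a ⊗ x^⊗i evaluates to a + i · x. Evaluating each term at x = 4:
  Term 0 contributes -5 + 0 · 4 = -5
  Term 1 contributes 6 + 1 · 4 = 10
  Term 2 contributes 9 + 2 · 4 = 17
  Term 3 contributes 4 + 3 · 4 = 16
  Term 4 contributes 7 + 4 · 4 = 23
p(4) = ⊕ of these = min[-5, 10, 17, 16, 23] = -5.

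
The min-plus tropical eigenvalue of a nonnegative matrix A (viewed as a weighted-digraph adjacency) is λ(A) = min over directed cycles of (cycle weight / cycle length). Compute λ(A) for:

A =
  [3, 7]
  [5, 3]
λ(A) = 3

Enumerate directed cycles and compute their means (weight / length). Sample:
  cycle 0 → 0: weight = 3, length = 1, mean = 3/1 ≈ 3.000
  cycle 1 → 1: weight = 3, length = 1, mean = 3/1 ≈ 3.000
  cycle 0 → 1 → 0: weight = 12, length = 2, mean = 12/2 ≈ 6.000
  cycle 1 → 0 → 1: weight = 12, length = 2, mean = 12/2 ≈ 6.000
Minimum mean = 3.000, attained e.g. along the cycle 0 → 0 with weight 3 and length 1. So λ(A) = 3/1 = 3.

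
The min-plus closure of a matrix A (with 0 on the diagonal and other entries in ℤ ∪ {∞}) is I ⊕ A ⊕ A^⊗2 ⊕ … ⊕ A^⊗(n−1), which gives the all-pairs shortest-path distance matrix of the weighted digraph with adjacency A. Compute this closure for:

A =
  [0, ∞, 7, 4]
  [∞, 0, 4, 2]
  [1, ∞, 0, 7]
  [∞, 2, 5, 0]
Closure =
  [0, 6, 7, 4]
  [5, 0, 4, 2]
  [1, 7, 0, 5]
  [6, 2, 5, 0]

This is the Floyd-Warshall all-pairs shortest-path computation. For each intermediate vertex k = 0, 1, …, 3, update dist[i][j] ← min(dist[i][j], dist[i][k] + dist[k][j]). The final matrix gives, for each (i, j), the minimum total weight of any directed path from i to j (possibly empty when i = j).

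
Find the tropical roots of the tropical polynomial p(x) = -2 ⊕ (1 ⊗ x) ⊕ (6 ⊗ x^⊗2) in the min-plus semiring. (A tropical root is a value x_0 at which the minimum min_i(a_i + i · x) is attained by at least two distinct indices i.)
Roots: {-5, -3}

Each tropical root is a break point of the lower envelope of the lines y = a_i + i · x (there are 3 lines, with slopes 0, 1, ..., 2). Only the lines that attain the minimum somewhere contribute to roots; other lines are dominated. Here the surviving (envelope) indices are i = 2, i = 1, i = 0.
Intersections between consecutive envelope lines give the roots: for adjacent envelope indices i < j the intersection is x = (a_i − a_j) / (j − i). Reading off the sorted break points: {-5, -3}.
Verification: at each break x_0, at least two indices attain the minimum of min_i(a_i + i · x_0).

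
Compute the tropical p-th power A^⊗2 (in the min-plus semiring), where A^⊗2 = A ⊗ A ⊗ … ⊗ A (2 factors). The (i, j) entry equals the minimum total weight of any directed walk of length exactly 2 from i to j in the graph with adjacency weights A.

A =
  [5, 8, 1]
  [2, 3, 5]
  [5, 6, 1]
A^⊗2 =
  [6, 7, 2]
  [5, 6, 3]
  [6, 7, 2]

Each entry (A^⊗2)_ij equals the minimum over all length-2 walks i = v_0 → v_1 → … → v_2 = j of Σ_t A[v_t][v_{t+1}]. For example, for (i, j) = (0, 2) we minimise over 3 possible intermediate vertex sequences; the minimum is 2, attained along the walk 0 → 2 → 2.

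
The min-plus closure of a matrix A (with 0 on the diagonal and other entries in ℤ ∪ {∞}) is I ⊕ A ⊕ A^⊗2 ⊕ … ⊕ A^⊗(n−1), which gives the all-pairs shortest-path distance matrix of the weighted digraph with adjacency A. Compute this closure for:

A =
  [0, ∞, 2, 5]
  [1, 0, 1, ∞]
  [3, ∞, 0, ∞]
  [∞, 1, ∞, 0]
Closure =
  [0, 6, 2, 5]
  [1, 0, 1, 6]
  [3, 9, 0, 8]
  [2, 1, 2, 0]

This is the Floyd-Warshall all-pairs shortest-path computation. For each intermediate vertex k = 0, 1, …, 3, update dist[i][j] ← min(dist[i][j], dist[i][k] + dist[k][j]). The final matrix gives, for each (i, j), the minimum total weight of any directed path from i to j (possibly empty when i = j).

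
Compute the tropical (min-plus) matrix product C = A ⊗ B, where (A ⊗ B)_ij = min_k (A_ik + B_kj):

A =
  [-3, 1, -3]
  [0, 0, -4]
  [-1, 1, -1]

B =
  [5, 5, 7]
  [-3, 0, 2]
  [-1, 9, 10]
A ⊗ B =
  [-4, 1, 3]
  [-5, 0, 2]
  [-2, 1, 3]

Apply the min-plus product entry-by-entry:
  C[0][0] = min over k of (A[0][0] + B[0][0] = -3 + 5 = 2, A[0][1] + B[1][0] = 1 + -3 = -2, A[0][2] + B[2][0] = -3 + -1 = -4) = -4 (attained at k = 2)
  C[0][1] = min over k of (A[0][0] + B[0][1] = -3 + 5 = 2, A[0][1] + B[1][1] = 1 + 0 = 1, A[0][2] + B[2][1] = -3 + 9 = 6) = 1 (attained at k = 1)
  C[0][2] = min over k of (A[0][0] + B[0][2] = -3 + 7 = 4, A[0][1] + B[1][2] = 1 + 2 = 3, A[0][2] + B[2][2] = -3 + 10 = 7) = 3 (attained at k = 1)
  C[1][0] = min over k of (A[1][0] + B[0][0] = 0 + 5 = 5, A[1][1] + B[1][0] = 0 + -3 = -3, A[1][2] + B[2][0] = -4 + -1 = -5) = -5 (attained at k = 2)
  C[1][1] = min over k of (A[1][0] + B[0][1] = 0 + 5 = 5, A[1][1] + B[1][1] = 0 + 0 = 0, A[1][2] + B[2][1] = -4 + 9 = 5) = 0 (attained at k = 1)
  C[1][2] = min over k of (A[1][0] + B[0][2] = 0 + 7 = 7, A[1][1] + B[1][2] = 0 + 2 = 2, A[1][2] + B[2][2] = -4 + 10 = 6) = 2 (attained at k = 1)
  C[2][0] = min over k of (A[2][0] + B[0][0] = -1 + 5 = 4, A[2][1] + B[1][0] = 1 + -3 = -2, A[2][2] + B[2][0] = -1 + -1 = -2) = -2 (attained at k = 1)
  C[2][1] = min over k of (A[2][0] + B[0][1] = -1 + 5 = 4, A[2][1] + B[1][1] = 1 + 0 = 1, A[2][2] + B[2][1] = -1 + 9 = 8) = 1 (attained at k = 1)
  C[2][2] = min over k of (A[2][0] + B[0][2] = -1 + 7 = 6, A[2][1] + B[1][2] = 1 + 2 = 3, A[2][2] + B[2][2] = -1 + 10 = 9) = 3 (attained at k = 1)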